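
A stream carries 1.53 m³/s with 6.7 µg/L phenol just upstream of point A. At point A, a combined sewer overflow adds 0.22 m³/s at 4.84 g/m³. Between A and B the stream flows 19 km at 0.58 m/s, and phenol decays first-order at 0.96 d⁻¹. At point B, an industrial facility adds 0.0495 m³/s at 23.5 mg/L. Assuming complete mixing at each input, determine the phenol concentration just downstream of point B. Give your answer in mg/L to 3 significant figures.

6.7 µg/L = 0.0067 mg/L.
After input A: C = (1.53·0.0067 + 0.22·4.84) / 1.75 = 0.6143 mg/L.
Over the 19 km reach to input B (t = 3.276e+04 s = 0.3792 d), decay gives C = 0.6143·exp(−0.96·0.3792) = 0.4269 mg/L.
After input B: C = (1.75·0.4269 + 0.0495·23.5) / 1.8 = 1.062 mg/L.

1.06 mg/L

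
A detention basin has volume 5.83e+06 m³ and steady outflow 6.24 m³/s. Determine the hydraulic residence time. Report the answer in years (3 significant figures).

0.0296 yr

Q = 6.24 m³/s × 3.156e+07 s/yr = 1.969e+08 m³/yr.
Hydraulic residence time τ = V/Q = 5.83e+06/1.969e+08 = 0.02961 yr.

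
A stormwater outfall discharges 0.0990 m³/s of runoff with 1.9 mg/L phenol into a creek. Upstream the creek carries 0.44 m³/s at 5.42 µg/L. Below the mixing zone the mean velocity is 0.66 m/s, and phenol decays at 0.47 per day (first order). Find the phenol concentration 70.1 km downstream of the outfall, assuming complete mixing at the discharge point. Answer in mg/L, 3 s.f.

5.42 µg/L = 0.00542 mg/L.
After complete mixing, C₀ = (0.099·1.9 + 0.44·0.00542) / 0.539 = 0.3534 mg/L.
Travel time t = 7.01e+04 m / 0.66 m/s = 1.062e+05 s = 1.229 d.
C = 0.3534·exp(−0.47·1.229) = 0.3534·0.5611 = 0.1983 mg/L.

0.198 mg/L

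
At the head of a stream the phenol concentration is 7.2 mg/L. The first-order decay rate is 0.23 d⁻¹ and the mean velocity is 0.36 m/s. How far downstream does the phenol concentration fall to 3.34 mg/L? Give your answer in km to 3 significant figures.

104 km

From C = C₀·e^(−kt), t = ln(C₀/C)/k = ln(7.2/3.34)/0.23 = 0.7681/0.23 = 3.34 d.
Distance = v·t = 0.36 m/s × 2.885e+05 s = 1.039e+05 m = 103.9 km.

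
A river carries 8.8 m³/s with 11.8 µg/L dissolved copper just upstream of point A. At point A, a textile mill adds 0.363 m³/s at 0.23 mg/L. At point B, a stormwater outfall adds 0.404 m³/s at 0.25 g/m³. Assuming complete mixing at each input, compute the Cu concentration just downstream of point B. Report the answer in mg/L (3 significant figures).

0.0301 mg/L

11.8 µg/L = 0.0118 mg/L.
After input A: C = (8.8·0.0118 + 0.363·0.23) / 9.163 = 0.02044 mg/L.
After input B: C = (9.163·0.02044 + 0.404·0.25) / 9.567 = 0.03014 mg/L.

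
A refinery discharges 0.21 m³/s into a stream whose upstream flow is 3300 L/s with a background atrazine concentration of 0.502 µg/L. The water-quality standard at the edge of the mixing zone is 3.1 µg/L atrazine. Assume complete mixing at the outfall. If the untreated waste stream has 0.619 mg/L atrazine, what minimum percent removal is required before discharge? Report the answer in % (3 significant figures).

3300 L/s = 3.3 m³/s.
0.502 µg/L = 0.000502 mg/L.
3.1 µg/L = 0.0031 mg/L.
Mass balance: 0.0031·3.51 = 0.21·Cₑ + 3.3·0.000502.
Cₑ = (0.01088 − 0.001657) / 0.21 = 0.04393 mg/L.
Required removal = 1 − 0.04393/0.619 = 92.9 %.

92.9 %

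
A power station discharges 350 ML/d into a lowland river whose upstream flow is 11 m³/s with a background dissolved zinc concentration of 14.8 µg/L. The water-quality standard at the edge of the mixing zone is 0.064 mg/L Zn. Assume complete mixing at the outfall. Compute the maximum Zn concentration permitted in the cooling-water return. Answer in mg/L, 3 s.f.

0.198 mg/L

350 ML/d = 4.051 m³/s.
14.8 µg/L = 0.0148 mg/L.
Mass balance: 0.064·15.05 = 4.051·Cₑ + 11·0.0148.
Cₑ = (0.9633 − 0.1628) / 4.051 = 0.1976 mg/L.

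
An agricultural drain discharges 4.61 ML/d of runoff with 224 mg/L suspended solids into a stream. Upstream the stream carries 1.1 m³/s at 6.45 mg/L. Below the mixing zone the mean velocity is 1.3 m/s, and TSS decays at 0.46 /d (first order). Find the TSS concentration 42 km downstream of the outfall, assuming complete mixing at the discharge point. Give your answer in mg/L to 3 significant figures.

4.61 ML/d = 0.05336 m³/s.
After complete mixing, C₀ = (0.05336·224 + 1.1·6.45) / 1.153 = 16.51 mg/L.
Travel time t = 4.2e+04 m / 1.3 m/s = 3.231e+04 s = 0.3739 d.
C = 16.51·exp(−0.46·0.3739) = 16.51·0.842 = 13.9 mg/L.

13.9 mg/L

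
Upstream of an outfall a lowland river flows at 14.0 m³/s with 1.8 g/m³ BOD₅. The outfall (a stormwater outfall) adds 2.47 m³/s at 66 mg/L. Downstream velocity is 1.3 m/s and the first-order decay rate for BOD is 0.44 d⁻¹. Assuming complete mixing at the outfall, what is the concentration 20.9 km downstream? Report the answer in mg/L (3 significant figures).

10.5 mg/L

After complete mixing, C₀ = (2.47·66 + 14·1.8) / 16.47 = 11.43 mg/L.
Travel time t = 2.09e+04 m / 1.3 m/s = 1.608e+04 s = 0.1861 d.
C = 11.43·exp(−0.44·0.1861) = 11.43·0.9214 = 10.53 mg/L.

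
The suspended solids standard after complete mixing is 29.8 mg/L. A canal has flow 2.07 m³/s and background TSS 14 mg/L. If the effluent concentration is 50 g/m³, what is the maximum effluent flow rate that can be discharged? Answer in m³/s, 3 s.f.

1.62 m³/s

Mass balance at complete mixing: C_std·(Q_w + Q_r) = Q_w·C_e + Q_r·C_b.
Rearranging, Q_w = Q_r·(C_std − C_b)/(C_e − C_std) = 2.07·(29.8 − 14) / (50 − 29.8) = 1.619 m³/s.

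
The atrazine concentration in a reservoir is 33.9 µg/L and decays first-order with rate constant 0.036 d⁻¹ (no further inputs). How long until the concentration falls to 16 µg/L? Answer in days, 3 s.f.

t = ln(C₀/C)/k = ln(33.9/16)/0.036 = 0.7508/0.036 = 20.86 d.

20.9 d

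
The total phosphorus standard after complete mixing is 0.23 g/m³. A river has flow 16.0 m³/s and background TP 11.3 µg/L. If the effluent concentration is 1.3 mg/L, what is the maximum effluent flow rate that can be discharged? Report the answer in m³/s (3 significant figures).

3.27 m³/s

11.3 µg/L = 0.0113 mg/L.
Mass balance at complete mixing: C_std·(Q_w + Q_r) = Q_w·C_e + Q_r·C_b.
Rearranging, Q_w = Q_r·(C_std − C_b)/(C_e − C_std) = 16.0·(0.23 − 0.0113) / (1.3 − 0.23) = 3.27 m³/s.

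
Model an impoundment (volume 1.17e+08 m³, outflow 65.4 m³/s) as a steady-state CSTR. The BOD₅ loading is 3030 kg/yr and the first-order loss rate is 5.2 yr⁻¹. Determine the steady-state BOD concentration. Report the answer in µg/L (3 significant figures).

1.13 µg/L

Outflow Q = 65.4 m³/s × 3.156e+07 s/yr = 2.064e+09 m³/yr.
Steady-state CSTR mass balance: W = Q·C + k·V·C, so C = W/(Q + kV).
Q + kV = 2.064e+09 + 5.2·1.17e+08 = 2.672e+09 m³/yr.
C = 3030/2.672e+09 = 1.134e-06 kg/m³ = 0.001134 mg/L = 1.134 µg/L.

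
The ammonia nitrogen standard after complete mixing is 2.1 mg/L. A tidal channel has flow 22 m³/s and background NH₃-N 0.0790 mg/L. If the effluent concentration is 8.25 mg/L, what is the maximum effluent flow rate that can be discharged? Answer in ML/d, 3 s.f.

Mass balance at complete mixing: C_std·(Q_w + Q_r) = Q_w·C_e + Q_r·C_b.
Rearranging, Q_w = Q_r·(C_std − C_b)/(C_e − C_std) = 22·(2.1 − 0.079) / (8.25 − 2.1) = 7.23 m³/s.
= 624.6 ML/d.

625 ML/d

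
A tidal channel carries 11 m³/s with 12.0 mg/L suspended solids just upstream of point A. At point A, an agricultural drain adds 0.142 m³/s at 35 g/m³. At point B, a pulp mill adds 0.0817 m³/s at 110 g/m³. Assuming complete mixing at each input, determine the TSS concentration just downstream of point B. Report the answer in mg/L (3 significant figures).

After input A: C = (11·12 + 0.142·35) / 11.14 = 12.29 mg/L.
After input B: C = (11.14·12.29 + 0.0817·110) / 11.22 = 13 mg/L.

13.0 mg/L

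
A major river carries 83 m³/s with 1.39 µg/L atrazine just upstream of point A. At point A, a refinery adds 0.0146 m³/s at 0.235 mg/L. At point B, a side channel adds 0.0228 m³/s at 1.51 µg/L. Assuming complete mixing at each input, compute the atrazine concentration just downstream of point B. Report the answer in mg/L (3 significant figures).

1.39 µg/L = 0.00139 mg/L.
After input A: C = (83·0.00139 + 0.0146·0.235) / 83.01 = 0.001431 mg/L.
1.51 µg/L = 0.00151 mg/L.
After input B: C = (83.01·0.001431 + 0.0228·0.00151) / 83.04 = 0.001431 mg/L.

0.00143 mg/L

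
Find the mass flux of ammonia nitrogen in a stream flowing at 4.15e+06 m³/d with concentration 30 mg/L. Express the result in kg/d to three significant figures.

4.15e+06 m³/d = 48.03 m³/s.
Mass flux = Q·C = 48.03 m³/s × 30 g/m³ = 1441 g/s.
= 1441 g/s × 86.4 = 1.245e+05 kg/d.

124000 kg/d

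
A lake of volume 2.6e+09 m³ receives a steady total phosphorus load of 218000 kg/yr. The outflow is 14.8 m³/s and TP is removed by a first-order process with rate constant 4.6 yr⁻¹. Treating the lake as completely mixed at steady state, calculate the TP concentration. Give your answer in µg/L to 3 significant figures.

Outflow Q = 14.8 m³/s × 3.156e+07 s/yr = 4.671e+08 m³/yr.
Steady-state CSTR mass balance: W = Q·C + k·V·C, so C = W/(Q + kV).
Q + kV = 4.671e+08 + 4.6·2.6e+09 = 1.243e+10 m³/yr.
C = 218000/1.243e+10 = 1.754e-05 kg/m³ = 0.01754 mg/L = 17.54 µg/L.

17.5 µg/L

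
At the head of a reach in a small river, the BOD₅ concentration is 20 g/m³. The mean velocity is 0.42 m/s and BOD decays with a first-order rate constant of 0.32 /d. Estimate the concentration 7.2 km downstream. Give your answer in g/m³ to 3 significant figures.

18.8 g/m³

Travel time t = 7.2 km / 0.42 m/s = 7200/0.42 = 1.714e+04 s = 0.1984 d.
First-order decay: C = 20·exp(−0.32·0.1984) = 20·0.9385 = 18.77 g/m³.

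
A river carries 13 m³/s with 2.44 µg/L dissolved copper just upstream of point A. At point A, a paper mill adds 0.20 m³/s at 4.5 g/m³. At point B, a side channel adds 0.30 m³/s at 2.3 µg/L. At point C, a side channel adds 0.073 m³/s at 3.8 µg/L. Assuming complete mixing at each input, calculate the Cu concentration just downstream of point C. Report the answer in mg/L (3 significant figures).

2.44 µg/L = 0.00244 mg/L.
After input A: C = (13·0.00244 + 0.2·4.5) / 13.2 = 0.07058 mg/L.
2.3 µg/L = 0.0023 mg/L.
After input B: C = (13.2·0.07058 + 0.3·0.0023) / 13.5 = 0.06907 mg/L.
3.8 µg/L = 0.0038 mg/L.
After input C: C = (13.5·0.06907 + 0.073·0.0038) / 13.57 = 0.06872 mg/L.

0.0687 mg/L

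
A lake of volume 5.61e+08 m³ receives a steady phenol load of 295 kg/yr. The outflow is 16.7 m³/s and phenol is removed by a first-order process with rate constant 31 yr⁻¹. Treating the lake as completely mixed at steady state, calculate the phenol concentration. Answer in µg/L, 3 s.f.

0.0165 µg/L

Outflow Q = 16.7 m³/s × 3.156e+07 s/yr = 5.27e+08 m³/yr.
Steady-state CSTR mass balance: W = Q·C + k·V·C, so C = W/(Q + kV).
Q + kV = 5.27e+08 + 31·5.61e+08 = 1.792e+10 m³/yr.
C = 295/1.792e+10 = 1.646e-08 kg/m³ = 1.646e-05 mg/L = 0.01646 µg/L.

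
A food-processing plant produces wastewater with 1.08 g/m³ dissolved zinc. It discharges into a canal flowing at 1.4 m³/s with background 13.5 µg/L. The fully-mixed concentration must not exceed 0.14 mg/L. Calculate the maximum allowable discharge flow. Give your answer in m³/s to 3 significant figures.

0.188 m³/s

13.5 µg/L = 0.0135 mg/L.
Mass balance at complete mixing: C_std·(Q_w + Q_r) = Q_w·C_e + Q_r·C_b.
Rearranging, Q_w = Q_r·(C_std − C_b)/(C_e − C_std) = 1.4·(0.14 − 0.0135) / (1.08 − 0.14) = 0.1884 m³/s.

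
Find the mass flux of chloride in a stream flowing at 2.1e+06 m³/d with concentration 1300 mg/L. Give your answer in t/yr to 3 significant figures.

2.1e+06 m³/d = 24.31 m³/s.
Mass flux = Q·C = 24.31 m³/s × 1300 g/m³ = 3.16e+04 g/s.
= 3.16e+04 g/s × 31.56 = 9.971e+05 t/yr.

997000 t/yr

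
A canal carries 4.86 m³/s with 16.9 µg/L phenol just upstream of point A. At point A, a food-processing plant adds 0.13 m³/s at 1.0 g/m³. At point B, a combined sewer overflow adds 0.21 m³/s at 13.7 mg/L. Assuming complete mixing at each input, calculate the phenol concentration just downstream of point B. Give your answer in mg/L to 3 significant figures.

0.594 mg/L

16.9 µg/L = 0.0169 mg/L.
After input A: C = (4.86·0.0169 + 0.13·1) / 4.99 = 0.04251 mg/L.
After input B: C = (4.99·0.04251 + 0.21·13.7) / 5.2 = 0.5941 mg/L.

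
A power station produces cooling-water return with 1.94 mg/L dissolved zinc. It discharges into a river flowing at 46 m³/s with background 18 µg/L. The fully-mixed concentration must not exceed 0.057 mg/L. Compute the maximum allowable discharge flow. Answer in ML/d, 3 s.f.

82.3 ML/d

18 µg/L = 0.018 mg/L.
Mass balance at complete mixing: C_std·(Q_w + Q_r) = Q_w·C_e + Q_r·C_b.
Rearranging, Q_w = Q_r·(C_std − C_b)/(C_e − C_std) = 46·(0.057 − 0.018) / (1.94 − 0.057) = 0.9527 m³/s.
= 82.32 ML/d.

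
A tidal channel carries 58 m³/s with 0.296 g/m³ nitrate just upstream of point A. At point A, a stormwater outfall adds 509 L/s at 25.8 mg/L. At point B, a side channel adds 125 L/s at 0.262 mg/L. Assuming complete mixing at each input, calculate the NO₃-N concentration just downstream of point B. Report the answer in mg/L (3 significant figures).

509 L/s = 0.509 m³/s.
After input A: C = (58·0.296 + 0.509·25.8) / 58.51 = 0.5179 mg/L.
125 L/s = 0.125 m³/s.
After input B: C = (58.51·0.5179 + 0.125·0.262) / 58.63 = 0.5173 mg/L.

0.517 mg/L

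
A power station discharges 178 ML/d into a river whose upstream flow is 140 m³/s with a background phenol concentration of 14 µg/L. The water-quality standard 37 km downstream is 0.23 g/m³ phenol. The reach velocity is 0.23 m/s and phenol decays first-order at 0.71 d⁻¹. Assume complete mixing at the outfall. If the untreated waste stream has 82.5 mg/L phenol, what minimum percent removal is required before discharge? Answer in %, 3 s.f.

29.0 %

178 ML/d = 2.06 m³/s.
14 µg/L = 0.014 mg/L.
Travel time to the compliance point: t = 3.7e+04/0.23 = 1.609e+05 s = 1.862 d; decay factor exp(−0.71·1.862) = 0.2666.
So the concentration just after mixing may be at most 0.23/0.2666 = 0.8627 mg/L.
Mass balance: 0.8627·142.1 = 2.06·Cₑ + 140·0.014.
Cₑ = (122.6 − 1.96) / 2.06 = 58.53 mg/L.
Required removal = 1 − 58.53/82.5 = 29.05 %.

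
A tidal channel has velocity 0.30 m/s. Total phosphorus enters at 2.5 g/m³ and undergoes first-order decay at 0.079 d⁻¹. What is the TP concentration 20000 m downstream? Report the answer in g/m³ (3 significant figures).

2.35 g/m³

Travel time t = 20000 m / 0.30 m/s = 2e+04/0.30 = 6.667e+04 s = 0.7716 d.
First-order decay: C = 2.5·exp(−0.079·0.7716) = 2.5·0.9409 = 2.352 g/m³.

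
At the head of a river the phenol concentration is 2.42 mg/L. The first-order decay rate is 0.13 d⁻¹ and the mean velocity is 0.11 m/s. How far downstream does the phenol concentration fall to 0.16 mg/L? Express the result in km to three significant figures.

199 km

From C = C₀·e^(−kt), t = ln(C₀/C)/k = ln(2.42/0.16)/0.13 = 2.716/0.13 = 20.89 d.
Distance = v·t = 0.11 m/s × 1.805e+06 s = 1.986e+05 m = 198.6 km.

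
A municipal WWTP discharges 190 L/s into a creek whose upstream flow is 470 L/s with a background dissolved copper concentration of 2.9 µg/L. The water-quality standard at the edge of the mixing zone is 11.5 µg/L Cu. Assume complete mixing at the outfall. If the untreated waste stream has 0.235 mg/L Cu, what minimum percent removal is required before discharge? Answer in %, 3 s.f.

86.1 %

190 L/s = 0.19 m³/s.
470 L/s = 0.47 m³/s.
2.9 µg/L = 0.0029 mg/L.
11.5 µg/L = 0.0115 mg/L.
Mass balance: 0.0115·0.66 = 0.19·Cₑ + 0.47·0.0029.
Cₑ = (0.00759 − 0.001363) / 0.19 = 0.03277 mg/L.
Required removal = 1 − 0.03277/0.235 = 86.05 %.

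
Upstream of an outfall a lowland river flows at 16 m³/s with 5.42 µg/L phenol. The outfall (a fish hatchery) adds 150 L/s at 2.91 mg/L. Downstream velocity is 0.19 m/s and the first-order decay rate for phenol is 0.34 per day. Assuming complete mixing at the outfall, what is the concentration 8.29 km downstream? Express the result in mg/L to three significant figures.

150 L/s = 0.15 m³/s.
5.42 µg/L = 0.00542 mg/L.
After complete mixing, C₀ = (0.15·2.91 + 16·0.00542) / 16.15 = 0.0324 mg/L.
Travel time t = 8290 m / 0.19 m/s = 4.363e+04 s = 0.505 d.
C = 0.0324·exp(−0.34·0.505) = 0.0324·0.8422 = 0.02729 mg/L.

0.0273 mg/L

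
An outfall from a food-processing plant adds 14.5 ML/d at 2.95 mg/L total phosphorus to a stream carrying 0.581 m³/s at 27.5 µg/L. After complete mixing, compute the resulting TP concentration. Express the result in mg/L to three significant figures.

0.682 mg/L

14.5 ML/d = 0.1678 m³/s.
27.5 µg/L = 0.0275 mg/L.
Conservation of mass across the mixing zone: C = (0.1678·2.95 + 0.581·0.0275) / (0.1678 + 0.581) = 0.5111/0.7488 = 0.6825 mg/L.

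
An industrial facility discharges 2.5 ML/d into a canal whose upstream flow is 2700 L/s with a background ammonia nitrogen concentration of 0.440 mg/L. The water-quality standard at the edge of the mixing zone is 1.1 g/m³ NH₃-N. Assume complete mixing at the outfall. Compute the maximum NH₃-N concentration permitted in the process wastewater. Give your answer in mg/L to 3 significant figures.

62.7 mg/L

2.5 ML/d = 0.02894 m³/s.
2700 L/s = 2.7 m³/s.
Mass balance: 1.1·2.729 = 0.02894·Cₑ + 2.7·0.44.
Cₑ = (3.002 − 1.188) / 0.02894 = 62.69 mg/L.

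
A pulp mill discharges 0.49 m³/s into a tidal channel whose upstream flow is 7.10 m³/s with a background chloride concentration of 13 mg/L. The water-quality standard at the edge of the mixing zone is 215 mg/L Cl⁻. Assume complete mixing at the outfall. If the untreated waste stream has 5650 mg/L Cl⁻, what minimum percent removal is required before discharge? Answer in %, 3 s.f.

Mass balance: 215·7.59 = 0.49·Cₑ + 7.1·13.
Cₑ = (1632 − 92.3) / 0.49 = 3142 mg/L.
Required removal = 1 − 3142/5650 = 44.39 %.

44.4 %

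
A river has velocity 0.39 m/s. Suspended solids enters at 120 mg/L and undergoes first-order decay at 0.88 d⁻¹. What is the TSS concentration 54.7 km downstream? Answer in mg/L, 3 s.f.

Travel time t = 54.7 km / 0.39 m/s = 5.47e+04/0.39 = 1.403e+05 s = 1.623 d.
First-order decay: C = 120·exp(−0.88·1.623) = 120·0.2397 = 28.76 mg/L.

28.8 mg/L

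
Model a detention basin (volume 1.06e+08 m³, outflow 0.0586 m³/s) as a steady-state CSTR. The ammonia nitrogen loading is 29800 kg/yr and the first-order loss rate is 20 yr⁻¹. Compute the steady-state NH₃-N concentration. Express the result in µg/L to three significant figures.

Outflow Q = 0.0586 m³/s × 3.156e+07 s/yr = 1.849e+06 m³/yr.
Steady-state CSTR mass balance: W = Q·C + k·V·C, so C = W/(Q + kV).
Q + kV = 1.849e+06 + 20·1.06e+08 = 2.122e+09 m³/yr.
C = 29800/2.122e+09 = 1.404e-05 kg/m³ = 0.01404 mg/L = 14.04 µg/L.

14.0 µg/L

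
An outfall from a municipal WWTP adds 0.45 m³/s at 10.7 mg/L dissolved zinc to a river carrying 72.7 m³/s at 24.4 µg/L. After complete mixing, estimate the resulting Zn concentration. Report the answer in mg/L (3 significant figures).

24.4 µg/L = 0.0244 mg/L.
By mass balance at complete mixing, C = (0.45·10.7 + 72.7·0.0244) / (0.45 + 72.7) = 6.589/73.15 = 0.09007 mg/L.

0.0901 mg/L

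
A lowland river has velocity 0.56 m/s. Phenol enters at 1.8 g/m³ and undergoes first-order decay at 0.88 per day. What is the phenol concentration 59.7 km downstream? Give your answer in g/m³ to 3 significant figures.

Travel time t = 59.7 km / 0.56 m/s = 5.97e+04/0.56 = 1.066e+05 s = 1.234 d.
First-order decay: C = 1.8·exp(−0.88·1.234) = 1.8·0.3376 = 0.6077 g/m³.

0.608 g/m³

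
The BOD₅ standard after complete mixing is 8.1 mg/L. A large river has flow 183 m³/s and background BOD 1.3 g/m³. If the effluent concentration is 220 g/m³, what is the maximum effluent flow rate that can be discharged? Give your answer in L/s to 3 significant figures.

Mass balance at complete mixing: C_std·(Q_w + Q_r) = Q_w·C_e + Q_r·C_b.
Rearranging, Q_w = Q_r·(C_std − C_b)/(C_e − C_std) = 183·(8.1 − 1.3) / (220 − 8.1) = 5.873 m³/s.
= 5873 L/s.

5870 L/s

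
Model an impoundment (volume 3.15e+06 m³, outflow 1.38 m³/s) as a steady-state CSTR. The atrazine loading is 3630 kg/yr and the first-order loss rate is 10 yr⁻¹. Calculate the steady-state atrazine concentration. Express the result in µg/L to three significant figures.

Outflow Q = 1.38 m³/s × 3.156e+07 s/yr = 4.355e+07 m³/yr.
Steady-state CSTR mass balance: W = Q·C + k·V·C, so C = W/(Q + kV).
Q + kV = 4.355e+07 + 10·3.15e+06 = 7.505e+07 m³/yr.
C = 3630/7.505e+07 = 4.837e-05 kg/m³ = 0.04837 mg/L = 48.37 µg/L.

48.4 µg/L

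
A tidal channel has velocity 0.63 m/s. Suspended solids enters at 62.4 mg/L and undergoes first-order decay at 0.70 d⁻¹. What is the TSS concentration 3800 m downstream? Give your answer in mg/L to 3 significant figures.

59.4 mg/L

Travel time t = 3800 m / 0.63 m/s = 3800/0.63 = 6032 s = 0.06981 d.
First-order decay: C = 62.4·exp(−0.70·0.06981) = 62.4·0.9523 = 59.42 mg/L.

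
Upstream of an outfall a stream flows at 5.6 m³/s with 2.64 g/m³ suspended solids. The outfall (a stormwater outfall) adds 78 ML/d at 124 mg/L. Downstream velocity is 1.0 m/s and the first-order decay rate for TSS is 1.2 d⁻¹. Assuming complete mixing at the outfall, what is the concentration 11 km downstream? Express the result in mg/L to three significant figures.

16.7 mg/L

78 ML/d = 0.9028 m³/s.
After complete mixing, C₀ = (0.9028·124 + 5.6·2.64) / 6.503 = 19.49 mg/L.
Travel time t = 1.1e+04 m / 1.0 m/s = 1.1e+04 s = 0.1273 d.
C = 19.49·exp(−1.2·0.1273) = 19.49·0.8583 = 16.73 mg/L.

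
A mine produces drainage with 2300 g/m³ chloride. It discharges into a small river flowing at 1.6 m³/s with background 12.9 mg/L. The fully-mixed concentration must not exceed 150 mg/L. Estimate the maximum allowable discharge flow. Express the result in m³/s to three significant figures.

0.102 m³/s

Mass balance at complete mixing: C_std·(Q_w + Q_r) = Q_w·C_e + Q_r·C_b.
Rearranging, Q_w = Q_r·(C_std − C_b)/(C_e − C_std) = 1.6·(150 − 12.9) / (2300 − 150) = 0.102 m³/s.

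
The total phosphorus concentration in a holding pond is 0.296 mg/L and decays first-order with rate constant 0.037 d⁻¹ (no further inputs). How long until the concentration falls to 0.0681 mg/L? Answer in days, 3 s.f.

t = ln(C₀/C)/k = ln(0.296/0.0681)/0.037 = 1.469/0.037 = 39.71 d.

39.7 d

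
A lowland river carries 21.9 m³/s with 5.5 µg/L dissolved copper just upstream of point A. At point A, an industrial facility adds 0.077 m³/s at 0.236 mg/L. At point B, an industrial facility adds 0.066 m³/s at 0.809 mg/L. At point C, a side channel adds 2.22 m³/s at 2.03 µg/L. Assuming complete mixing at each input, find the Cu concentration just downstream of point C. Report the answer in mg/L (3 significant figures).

0.00810 mg/L

5.5 µg/L = 0.0055 mg/L.
After input A: C = (21.9·0.0055 + 0.077·0.236) / 21.98 = 0.006308 mg/L.
After input B: C = (21.98·0.006308 + 0.066·0.809) / 22.04 = 0.008711 mg/L.
2.03 µg/L = 0.00203 mg/L.
After input C: C = (22.04·0.008711 + 2.22·0.00203) / 24.26 = 0.0081 mg/L.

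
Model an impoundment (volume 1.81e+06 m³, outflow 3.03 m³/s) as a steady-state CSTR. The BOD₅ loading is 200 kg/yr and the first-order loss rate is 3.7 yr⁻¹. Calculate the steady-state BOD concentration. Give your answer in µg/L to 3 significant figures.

1.95 µg/L

Outflow Q = 3.03 m³/s × 3.156e+07 s/yr = 9.562e+07 m³/yr.
Steady-state CSTR mass balance: W = Q·C + k·V·C, so C = W/(Q + kV).
Q + kV = 9.562e+07 + 3.7·1.81e+06 = 1.023e+08 m³/yr.
C = 200/1.023e+08 = 1.955e-06 kg/m³ = 0.001955 mg/L = 1.955 µg/L.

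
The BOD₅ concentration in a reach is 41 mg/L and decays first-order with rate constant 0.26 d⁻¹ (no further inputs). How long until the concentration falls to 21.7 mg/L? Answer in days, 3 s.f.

2.45 d

t = ln(C₀/C)/k = ln(41/21.7)/0.26 = 0.6363/0.26 = 2.447 d.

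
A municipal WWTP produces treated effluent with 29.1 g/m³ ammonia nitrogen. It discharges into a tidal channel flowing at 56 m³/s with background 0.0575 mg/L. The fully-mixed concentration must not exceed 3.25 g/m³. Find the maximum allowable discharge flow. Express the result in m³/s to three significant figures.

Mass balance at complete mixing: C_std·(Q_w + Q_r) = Q_w·C_e + Q_r·C_b.
Rearranging, Q_w = Q_r·(C_std − C_b)/(C_e − C_std) = 56·(3.25 − 0.0575) / (29.1 − 3.25) = 6.916 m³/s.

6.92 m³/s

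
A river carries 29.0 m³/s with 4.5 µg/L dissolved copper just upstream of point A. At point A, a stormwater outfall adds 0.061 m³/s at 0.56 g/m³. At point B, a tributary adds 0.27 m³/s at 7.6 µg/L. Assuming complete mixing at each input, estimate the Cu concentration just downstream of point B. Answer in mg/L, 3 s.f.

0.00568 mg/L

4.5 µg/L = 0.0045 mg/L.
After input A: C = (29·0.0045 + 0.061·0.56) / 29.06 = 0.005666 mg/L.
7.6 µg/L = 0.0076 mg/L.
After input B: C = (29.06·0.005666 + 0.27·0.0076) / 29.33 = 0.005684 mg/L.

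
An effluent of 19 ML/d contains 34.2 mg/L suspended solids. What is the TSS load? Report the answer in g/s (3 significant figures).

19 ML/d = 0.2199 m³/s.
Mass flux = Q·C = 0.2199 m³/s × 34.2 g/m³ = 7.521 g/s.

7.52 g/s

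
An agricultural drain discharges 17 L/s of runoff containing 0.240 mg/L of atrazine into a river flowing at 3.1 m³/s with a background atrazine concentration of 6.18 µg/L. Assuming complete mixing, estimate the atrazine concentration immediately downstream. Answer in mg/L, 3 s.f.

0.00746 mg/L

17 L/s = 0.017 m³/s.
6.18 µg/L = 0.00618 mg/L.
By mass balance at complete mixing, C = (0.017·0.24 + 3.1·0.00618) / (0.017 + 3.1) = 0.02324/3.117 = 0.007455 mg/L.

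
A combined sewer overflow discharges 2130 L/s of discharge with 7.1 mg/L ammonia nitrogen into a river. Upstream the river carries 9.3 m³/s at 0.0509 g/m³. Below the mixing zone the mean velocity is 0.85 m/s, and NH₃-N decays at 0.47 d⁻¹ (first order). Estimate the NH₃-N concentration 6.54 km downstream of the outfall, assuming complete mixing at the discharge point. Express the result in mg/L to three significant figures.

1.31 mg/L

2130 L/s = 2.13 m³/s.
After complete mixing, C₀ = (2.13·7.1 + 9.3·0.0509) / 11.43 = 1.365 mg/L.
Travel time t = 6540 m / 0.85 m/s = 7694 s = 0.08905 d.
C = 1.365·exp(−0.47·0.08905) = 1.365·0.959 = 1.309 mg/L.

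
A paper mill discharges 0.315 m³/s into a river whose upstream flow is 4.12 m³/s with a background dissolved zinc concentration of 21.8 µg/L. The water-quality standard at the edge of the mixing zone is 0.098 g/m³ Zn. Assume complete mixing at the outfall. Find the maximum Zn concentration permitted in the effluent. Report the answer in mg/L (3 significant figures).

1.09 mg/L

21.8 µg/L = 0.0218 mg/L.
Mass balance: 0.098·4.435 = 0.315·Cₑ + 4.12·0.0218.
Cₑ = (0.4346 − 0.08982) / 0.315 = 1.095 mg/L.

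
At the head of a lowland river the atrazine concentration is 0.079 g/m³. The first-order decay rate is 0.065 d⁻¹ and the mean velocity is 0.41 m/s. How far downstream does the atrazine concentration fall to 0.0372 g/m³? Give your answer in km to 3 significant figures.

410 km

From C = C₀·e^(−kt), t = ln(C₀/C)/k = ln(0.079/0.0372)/0.065 = 0.7531/0.065 = 11.59 d.
Distance = v·t = 0.41 m/s × 1.001e+06 s = 4.104e+05 m = 410.4 km.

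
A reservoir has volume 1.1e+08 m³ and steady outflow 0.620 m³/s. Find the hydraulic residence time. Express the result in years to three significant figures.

Q = 0.620 m³/s × 3.156e+07 s/yr = 1.957e+07 m³/yr.
Hydraulic residence time τ = V/Q = 1.1e+08/1.957e+07 = 5.622 yr.

5.62 yr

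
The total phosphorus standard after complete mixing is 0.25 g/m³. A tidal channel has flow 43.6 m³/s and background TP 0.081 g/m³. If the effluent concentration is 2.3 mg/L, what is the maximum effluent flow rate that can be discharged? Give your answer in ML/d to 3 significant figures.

Mass balance at complete mixing: C_std·(Q_w + Q_r) = Q_w·C_e + Q_r·C_b.
Rearranging, Q_w = Q_r·(C_std − C_b)/(C_e − C_std) = 43.6·(0.25 − 0.081) / (2.3 − 0.25) = 3.594 m³/s.
= 310.6 ML/d.

311 ML/d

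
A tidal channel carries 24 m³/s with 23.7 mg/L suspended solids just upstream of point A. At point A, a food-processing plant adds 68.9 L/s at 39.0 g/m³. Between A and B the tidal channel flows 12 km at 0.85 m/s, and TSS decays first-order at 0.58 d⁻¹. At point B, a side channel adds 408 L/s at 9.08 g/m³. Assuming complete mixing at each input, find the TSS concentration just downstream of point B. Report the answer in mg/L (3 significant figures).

21.4 mg/L

68.9 L/s = 0.0689 m³/s.
After input A: C = (24·23.7 + 0.0689·39) / 24.07 = 23.74 mg/L.
Over the 12 km reach to input B (t = 1.412e+04 s = 0.1634 d), decay gives C = 23.74·exp(−0.58·0.1634) = 21.6 mg/L.
408 L/s = 0.408 m³/s.
After input B: C = (24.07·21.6 + 0.408·9.08) / 24.48 = 21.39 mg/L.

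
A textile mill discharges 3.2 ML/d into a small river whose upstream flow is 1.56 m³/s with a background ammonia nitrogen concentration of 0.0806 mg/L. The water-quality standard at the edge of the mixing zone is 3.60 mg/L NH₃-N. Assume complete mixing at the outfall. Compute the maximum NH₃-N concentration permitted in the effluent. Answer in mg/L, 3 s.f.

152 mg/L

3.2 ML/d = 0.03704 m³/s.
Mass balance: 3.6·1.597 = 0.03704·Cₑ + 1.56·0.0806.
Cₑ = (5.749 − 0.1257) / 0.03704 = 151.8 mg/L.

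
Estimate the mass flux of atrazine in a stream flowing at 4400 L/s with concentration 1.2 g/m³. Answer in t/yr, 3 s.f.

167 t/yr

4400 L/s = 4.4 m³/s.
Mass flux = Q·C = 4.4 m³/s × 1.2 g/m³ = 5.28 g/s.
= 5.28 g/s × 31.56 = 166.6 t/yr.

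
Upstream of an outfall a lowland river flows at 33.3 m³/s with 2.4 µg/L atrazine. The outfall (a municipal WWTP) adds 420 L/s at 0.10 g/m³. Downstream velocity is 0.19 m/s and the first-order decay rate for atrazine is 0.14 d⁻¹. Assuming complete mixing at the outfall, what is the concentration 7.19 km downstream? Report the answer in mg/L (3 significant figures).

0.00340 mg/L

420 L/s = 0.42 m³/s.
2.4 µg/L = 0.0024 mg/L.
After complete mixing, C₀ = (0.42·0.1 + 33.3·0.0024) / 33.72 = 0.003616 mg/L.
Travel time t = 7190 m / 0.19 m/s = 3.784e+04 s = 0.438 d.
C = 0.003616·exp(−0.14·0.438) = 0.003616·0.9405 = 0.003401 mg/L.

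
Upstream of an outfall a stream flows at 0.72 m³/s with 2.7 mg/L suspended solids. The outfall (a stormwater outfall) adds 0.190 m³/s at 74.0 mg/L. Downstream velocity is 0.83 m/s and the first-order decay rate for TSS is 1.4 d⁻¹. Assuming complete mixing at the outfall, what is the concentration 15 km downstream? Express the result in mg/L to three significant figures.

After complete mixing, C₀ = (0.19·74 + 0.72·2.7) / 0.91 = 17.59 mg/L.
Travel time t = 1.5e+04 m / 0.83 m/s = 1.807e+04 s = 0.2092 d.
C = 17.59·exp(−1.4·0.2092) = 17.59·0.7461 = 13.12 mg/L.

13.1 mg/L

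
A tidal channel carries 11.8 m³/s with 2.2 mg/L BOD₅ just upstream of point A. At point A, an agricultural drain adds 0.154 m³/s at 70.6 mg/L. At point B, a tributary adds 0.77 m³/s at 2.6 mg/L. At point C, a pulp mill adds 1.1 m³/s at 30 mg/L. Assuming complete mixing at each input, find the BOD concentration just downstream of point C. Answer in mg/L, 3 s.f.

5.20 mg/L

After input A: C = (11.8·2.2 + 0.154·70.6) / 11.95 = 3.081 mg/L.
After input B: C = (11.95·3.081 + 0.77·2.6) / 12.72 = 3.052 mg/L.
After input C: C = (12.72·3.052 + 1.1·30) / 13.82 = 5.196 mg/L.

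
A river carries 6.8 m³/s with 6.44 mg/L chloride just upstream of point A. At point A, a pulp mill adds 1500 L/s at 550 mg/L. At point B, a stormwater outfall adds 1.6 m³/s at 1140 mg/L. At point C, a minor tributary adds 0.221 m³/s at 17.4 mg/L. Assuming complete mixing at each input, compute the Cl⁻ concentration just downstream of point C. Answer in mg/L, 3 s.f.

266 mg/L

1500 L/s = 1.5 m³/s.
After input A: C = (6.8·6.44 + 1.5·550) / 8.3 = 104.7 mg/L.
After input B: C = (8.3·104.7 + 1.6·1140) / 9.9 = 272 mg/L.
After input C: C = (9.9·272 + 0.221·17.4) / 10.12 = 266.4 mg/L.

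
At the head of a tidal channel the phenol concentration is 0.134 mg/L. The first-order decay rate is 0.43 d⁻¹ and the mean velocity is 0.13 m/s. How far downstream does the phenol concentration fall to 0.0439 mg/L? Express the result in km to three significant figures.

29.1 km

From C = C₀·e^(−kt), t = ln(C₀/C)/k = ln(0.134/0.0439)/0.43 = 1.116/0.43 = 2.595 d.
Distance = v·t = 0.13 m/s × 2.242e+05 s = 2.915e+04 m = 29.15 km.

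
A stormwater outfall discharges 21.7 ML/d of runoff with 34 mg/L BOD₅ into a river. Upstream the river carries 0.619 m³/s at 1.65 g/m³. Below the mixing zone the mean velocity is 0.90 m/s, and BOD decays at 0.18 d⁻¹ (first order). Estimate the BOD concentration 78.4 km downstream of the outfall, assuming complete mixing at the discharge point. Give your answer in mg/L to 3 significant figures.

21.7 ML/d = 0.2512 m³/s.
After complete mixing, C₀ = (0.2512·34 + 0.619·1.65) / 0.8702 = 10.99 mg/L.
Travel time t = 7.84e+04 m / 0.90 m/s = 8.711e+04 s = 1.008 d.
C = 10.99·exp(−0.18·1.008) = 10.99·0.834 = 9.164 mg/L.

9.16 mg/L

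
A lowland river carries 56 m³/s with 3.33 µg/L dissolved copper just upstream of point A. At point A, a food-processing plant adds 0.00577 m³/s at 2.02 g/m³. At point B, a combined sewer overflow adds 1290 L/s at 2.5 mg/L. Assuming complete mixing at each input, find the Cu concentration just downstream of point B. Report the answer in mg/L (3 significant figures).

3.33 µg/L = 0.00333 mg/L.
After input A: C = (56·0.00333 + 0.00577·2.02) / 56.01 = 0.003538 mg/L.
1290 L/s = 1.29 m³/s.
After input B: C = (56.01·0.003538 + 1.29·2.5) / 57.3 = 0.05974 mg/L.

0.0597 mg/L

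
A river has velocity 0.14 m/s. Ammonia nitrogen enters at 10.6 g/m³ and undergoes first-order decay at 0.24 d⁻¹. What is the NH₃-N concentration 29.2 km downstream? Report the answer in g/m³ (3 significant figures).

5.94 g/m³

Travel time t = 29.2 km / 0.14 m/s = 2.92e+04/0.14 = 2.086e+05 s = 2.414 d.
First-order decay: C = 10.6·exp(−0.24·2.414) = 10.6·0.5603 = 5.939 g/m³.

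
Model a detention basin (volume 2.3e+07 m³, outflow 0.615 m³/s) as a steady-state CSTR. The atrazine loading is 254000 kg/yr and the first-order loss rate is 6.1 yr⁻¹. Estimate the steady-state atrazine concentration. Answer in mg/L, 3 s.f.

1.59 mg/L

Outflow Q = 0.615 m³/s × 3.156e+07 s/yr = 1.941e+07 m³/yr.
Steady-state CSTR mass balance: W = Q·C + k·V·C, so C = W/(Q + kV).
Q + kV = 1.941e+07 + 6.1·2.3e+07 = 1.597e+08 m³/yr.
C = 254000/1.597e+08 = 0.00159 kg/m³ = 1.59 mg/L.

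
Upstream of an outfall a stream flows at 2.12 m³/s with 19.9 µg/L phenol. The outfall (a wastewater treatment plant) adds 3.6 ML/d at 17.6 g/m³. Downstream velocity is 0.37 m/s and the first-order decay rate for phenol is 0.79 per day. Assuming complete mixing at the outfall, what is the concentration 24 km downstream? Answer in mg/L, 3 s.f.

3.6 ML/d = 0.04167 m³/s.
19.9 µg/L = 0.0199 mg/L.
After complete mixing, C₀ = (0.04167·17.6 + 2.12·0.0199) / 2.162 = 0.3588 mg/L.
Travel time t = 2.4e+04 m / 0.37 m/s = 6.486e+04 s = 0.7508 d.
C = 0.3588·exp(−0.79·0.7508) = 0.3588·0.5526 = 0.1983 mg/L.

0.198 mg/L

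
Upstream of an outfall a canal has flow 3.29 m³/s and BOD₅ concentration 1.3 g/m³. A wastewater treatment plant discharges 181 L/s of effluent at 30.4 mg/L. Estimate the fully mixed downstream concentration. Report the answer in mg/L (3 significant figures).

2.82 mg/L

181 L/s = 0.181 m³/s.
Conservation of mass across the mixing zone: C = (0.181·30.4 + 3.29·1.3) / (0.181 + 3.29) = 9.779/3.471 = 2.817 mg/L.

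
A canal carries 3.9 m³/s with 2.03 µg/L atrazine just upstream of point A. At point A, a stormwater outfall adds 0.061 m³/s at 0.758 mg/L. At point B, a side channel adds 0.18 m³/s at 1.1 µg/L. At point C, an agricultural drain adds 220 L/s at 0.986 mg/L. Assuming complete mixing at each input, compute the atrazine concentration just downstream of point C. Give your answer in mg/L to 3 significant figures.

2.03 µg/L = 0.00203 mg/L.
After input A: C = (3.9·0.00203 + 0.061·0.758) / 3.961 = 0.01367 mg/L.
1.1 µg/L = 0.0011 mg/L.
After input B: C = (3.961·0.01367 + 0.18·0.0011) / 4.141 = 0.01313 mg/L.
220 L/s = 0.22 m³/s.
After input C: C = (4.141·0.01313 + 0.22·0.986) / 4.361 = 0.0622 mg/L.

0.0622 mg/L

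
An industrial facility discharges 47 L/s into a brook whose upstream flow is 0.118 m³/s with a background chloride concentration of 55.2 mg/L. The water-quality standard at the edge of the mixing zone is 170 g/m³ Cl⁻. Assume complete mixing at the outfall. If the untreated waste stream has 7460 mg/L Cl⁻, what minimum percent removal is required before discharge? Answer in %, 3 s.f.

93.9 %

47 L/s = 0.047 m³/s.
Mass balance: 170·0.165 = 0.047·Cₑ + 0.118·55.2.
Cₑ = (28.05 − 6.514) / 0.047 = 458.2 mg/L.
Required removal = 1 − 458.2/7460 = 93.86 %.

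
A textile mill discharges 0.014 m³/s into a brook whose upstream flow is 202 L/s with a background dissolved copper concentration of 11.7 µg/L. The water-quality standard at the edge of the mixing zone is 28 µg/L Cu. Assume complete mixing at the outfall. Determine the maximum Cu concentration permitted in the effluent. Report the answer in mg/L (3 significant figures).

202 L/s = 0.202 m³/s.
11.7 µg/L = 0.0117 mg/L.
28 µg/L = 0.028 mg/L.
Mass balance: 0.028·0.216 = 0.014·Cₑ + 0.202·0.0117.
Cₑ = (0.006048 − 0.002363) / 0.014 = 0.2632 mg/L.

0.263 mg/L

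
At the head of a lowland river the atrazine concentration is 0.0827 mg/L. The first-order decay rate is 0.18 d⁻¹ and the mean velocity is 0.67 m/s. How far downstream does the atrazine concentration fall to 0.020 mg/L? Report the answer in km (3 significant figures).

From C = C₀·e^(−kt), t = ln(C₀/C)/k = ln(0.0827/0.020)/0.18 = 1.419/0.18 = 7.886 d.
Distance = v·t = 0.67 m/s × 6.814e+05 s = 4.565e+05 m = 456.5 km.

457 km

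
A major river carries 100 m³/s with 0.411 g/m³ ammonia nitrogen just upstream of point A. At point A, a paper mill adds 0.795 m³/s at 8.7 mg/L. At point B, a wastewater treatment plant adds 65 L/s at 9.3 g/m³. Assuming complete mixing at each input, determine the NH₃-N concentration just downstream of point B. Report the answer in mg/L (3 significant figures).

After input A: C = (100·0.411 + 0.795·8.7) / 100.8 = 0.4764 mg/L.
65 L/s = 0.065 m³/s.
After input B: C = (100.8·0.4764 + 0.065·9.3) / 100.9 = 0.4821 mg/L.

0.482 mg/L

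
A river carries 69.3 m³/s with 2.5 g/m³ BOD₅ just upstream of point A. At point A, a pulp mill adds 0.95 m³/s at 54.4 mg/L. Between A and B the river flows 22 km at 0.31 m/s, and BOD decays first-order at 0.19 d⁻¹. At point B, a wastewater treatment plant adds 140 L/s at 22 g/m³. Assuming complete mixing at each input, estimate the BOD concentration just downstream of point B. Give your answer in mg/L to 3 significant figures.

After input A: C = (69.3·2.5 + 0.95·54.4) / 70.25 = 3.202 mg/L.
Over the 22 km reach to input B (t = 7.097e+04 s = 0.8214 d), decay gives C = 3.202·exp(−0.19·0.8214) = 2.739 mg/L.
140 L/s = 0.14 m³/s.
After input B: C = (70.25·2.739 + 0.14·22) / 70.39 = 2.778 mg/L.

2.78 mg/L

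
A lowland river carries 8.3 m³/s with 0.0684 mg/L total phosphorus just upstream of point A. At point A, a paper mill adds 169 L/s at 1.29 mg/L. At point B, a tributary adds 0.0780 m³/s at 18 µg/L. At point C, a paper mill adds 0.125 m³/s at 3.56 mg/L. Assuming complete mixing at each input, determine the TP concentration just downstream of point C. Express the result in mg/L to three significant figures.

0.142 mg/L

169 L/s = 0.169 m³/s.
After input A: C = (8.3·0.0684 + 0.169·1.29) / 8.469 = 0.09278 mg/L.
18 µg/L = 0.018 mg/L.
After input B: C = (8.469·0.09278 + 0.078·0.018) / 8.547 = 0.09209 mg/L.
After input C: C = (8.547·0.09209 + 0.125·3.56) / 8.672 = 0.1421 mg/L.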